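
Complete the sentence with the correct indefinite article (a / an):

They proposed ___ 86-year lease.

The indefinite article is chosen by the initial *sound* of the following word, not its spelling.
The number *86* is spoken "eighty-…", beginning with /ˈeɪti/ — a vowel sound.
So the article is *an*: They proposed an 86-year lease.

an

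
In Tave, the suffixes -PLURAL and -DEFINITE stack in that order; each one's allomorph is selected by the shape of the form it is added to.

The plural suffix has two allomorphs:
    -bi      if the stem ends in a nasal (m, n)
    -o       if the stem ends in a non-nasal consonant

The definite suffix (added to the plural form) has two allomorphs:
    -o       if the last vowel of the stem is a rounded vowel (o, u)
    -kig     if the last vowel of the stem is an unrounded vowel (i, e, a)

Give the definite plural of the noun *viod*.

viodoo

Since the final consonant of *viod* is /d/ (non-nasal), it takes -o, giving *viodo*.
The plural form *viodo*: last vowel = /o/, a rounded vowel → -o → *viodoo*.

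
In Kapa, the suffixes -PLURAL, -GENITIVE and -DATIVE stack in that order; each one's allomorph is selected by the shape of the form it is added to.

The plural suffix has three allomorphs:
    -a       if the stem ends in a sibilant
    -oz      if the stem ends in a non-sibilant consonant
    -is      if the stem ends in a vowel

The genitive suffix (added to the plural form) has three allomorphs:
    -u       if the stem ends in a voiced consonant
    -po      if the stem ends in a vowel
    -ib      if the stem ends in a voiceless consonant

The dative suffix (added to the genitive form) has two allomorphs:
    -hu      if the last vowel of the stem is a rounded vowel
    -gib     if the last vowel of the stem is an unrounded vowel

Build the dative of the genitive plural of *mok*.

*mok*: final sound = /k/, a non-sibilant consonant → -oz → *mokoz*.
The plural form *mokoz* — final sound /z/ (a voiced consonant) → -u → *mokozu*.
The genitive form *mokozu* — last vowel /u/ (a rounded vowel) → -hu → *mokozuhu*.

mokozuhu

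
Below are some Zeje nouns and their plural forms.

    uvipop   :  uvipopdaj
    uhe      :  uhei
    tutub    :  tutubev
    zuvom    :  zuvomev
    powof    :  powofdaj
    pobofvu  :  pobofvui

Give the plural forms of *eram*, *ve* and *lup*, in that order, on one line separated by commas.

The pattern is voicing of the final sound: -daj when the stem ends in a voiceless consonant (*uvipop*, *powof*); -ev when the stem ends in a voiced consonant (*tutub*, *zuvom*); -i when the stem ends in a vowel (*uhe*, *pobofvu*).
*eram* — final sound /m/ (a voiced consonant) → -ev → *eramev*.
The final sound of *ve* is /e/, which is a vowel, so the suffix is -i, giving *vei*.
*lup*: final sound = /p/, a voiceless consonant → -daj → *lupdaj*.

eramev, vei, lupdaj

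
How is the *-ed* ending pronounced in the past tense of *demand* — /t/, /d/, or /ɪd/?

/ɪd/

The stem *demand* ends in /t/ or /d/.
The -ed suffix is realized as /ɪd/ after /t, d/; as /t/ after other voiceless consonants; and as /d/ after other voiced sounds.
So -ed on *demand* is pronounced /ɪd/.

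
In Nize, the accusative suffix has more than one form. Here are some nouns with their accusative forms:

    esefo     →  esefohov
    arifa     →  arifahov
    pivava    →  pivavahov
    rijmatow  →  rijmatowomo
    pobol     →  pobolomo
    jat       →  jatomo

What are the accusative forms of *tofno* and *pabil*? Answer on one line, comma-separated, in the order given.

tofnohov, pabilomo

The pattern is consonant vs. vowel: -omo when the stem ends in a consonant (*rijmatow*, *pobol*, *jat*); -hov when the stem ends in a vowel (*esefo*, *arifa*, *pivava*).
*tofno* — final sound /o/ (a vowel) → -hov → *tofnohov*.
The final sound of *pabil* is /l/, which is a consonant, so the suffix is -omo, giving *pabilomo*.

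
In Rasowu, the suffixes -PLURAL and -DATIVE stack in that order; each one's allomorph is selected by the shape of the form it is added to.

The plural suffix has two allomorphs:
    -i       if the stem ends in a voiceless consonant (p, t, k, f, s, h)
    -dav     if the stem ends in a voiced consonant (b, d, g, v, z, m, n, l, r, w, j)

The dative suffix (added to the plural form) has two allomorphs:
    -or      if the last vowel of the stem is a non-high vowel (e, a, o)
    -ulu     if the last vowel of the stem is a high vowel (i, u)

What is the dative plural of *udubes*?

udubesiulu

Since the final consonant of *udubes* is /s/ (voiceless), it takes -i, giving *udubesi*.
The plural form *udubesi*: last vowel = /i/, a high vowel → -ulu → *udubesiulu*.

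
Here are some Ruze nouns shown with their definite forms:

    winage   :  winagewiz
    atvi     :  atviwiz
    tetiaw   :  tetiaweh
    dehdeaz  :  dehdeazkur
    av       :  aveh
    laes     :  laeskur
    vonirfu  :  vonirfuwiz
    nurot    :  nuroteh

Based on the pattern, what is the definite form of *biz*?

bizkur

Looking at the final sound of each stem: -kur when the stem ends in a sibilant (*dehdeaz*, *laes*); -eh when the stem ends in a non-sibilant consonant (*tetiaw*, *av*, *nurot*); -wiz when the stem ends in a vowel (*winage*, *atvi*, *vonirfu*).
*biz*: final sound = /z/, a sibilant → -kur → *bizkur*.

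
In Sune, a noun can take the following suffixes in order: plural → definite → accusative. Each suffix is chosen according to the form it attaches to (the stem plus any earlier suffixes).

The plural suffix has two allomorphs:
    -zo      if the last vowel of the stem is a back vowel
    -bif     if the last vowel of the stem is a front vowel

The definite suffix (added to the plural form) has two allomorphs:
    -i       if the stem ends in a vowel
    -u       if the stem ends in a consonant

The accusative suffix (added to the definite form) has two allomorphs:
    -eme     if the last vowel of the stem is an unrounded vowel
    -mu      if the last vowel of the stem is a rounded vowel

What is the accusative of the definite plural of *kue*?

kuebifumu

*kue* — last vowel /e/ (a front vowel) → -bif → *kuebif*.
The plural form *kuebif* — final sound /f/ (a consonant) → -u → *kuebifu*.
The definite form *kuebifu*: last vowel = /u/, a rounded vowel → -mu → *kuebifumu*.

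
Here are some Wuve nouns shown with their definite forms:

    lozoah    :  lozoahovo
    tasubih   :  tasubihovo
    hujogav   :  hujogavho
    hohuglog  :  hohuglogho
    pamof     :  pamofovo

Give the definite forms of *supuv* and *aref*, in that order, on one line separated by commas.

supuvho, arefovo

The suffix is conditioned by the final consonant: -ovo when the stem ends in a voiceless consonant (*lozoah*, *tasubih*, *pamof*); -ho when the stem ends in a voiced consonant (*hujogav*, *hohuglog*).
Since the final consonant of *supuv* is /v/ (voiced), it takes -ho, giving *supuvho*.
*aref* — final consonant /f/ (voiceless) → -ovo → *arefovo*.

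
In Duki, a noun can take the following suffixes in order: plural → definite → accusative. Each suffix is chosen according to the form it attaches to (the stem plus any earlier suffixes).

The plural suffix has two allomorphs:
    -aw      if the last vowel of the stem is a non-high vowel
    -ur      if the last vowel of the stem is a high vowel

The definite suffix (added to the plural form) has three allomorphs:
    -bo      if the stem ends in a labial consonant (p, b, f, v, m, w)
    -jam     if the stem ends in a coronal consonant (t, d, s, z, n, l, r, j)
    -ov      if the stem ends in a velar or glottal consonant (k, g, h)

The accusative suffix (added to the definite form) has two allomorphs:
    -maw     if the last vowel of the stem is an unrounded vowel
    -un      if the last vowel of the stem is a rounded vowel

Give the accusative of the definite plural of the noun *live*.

The last vowel of *live* is /e/, which is a non-high vowel, so the plural suffix is -aw, giving *liveaw*.
The final consonant of the plural form *liveaw* is /w/, which is labial, so the definite suffix is -bo, giving *liveawbo*.
Since the last vowel of the definite form *liveawbo* is /o/ (a rounded vowel), it takes -un, giving *liveawboun*.

liveawboun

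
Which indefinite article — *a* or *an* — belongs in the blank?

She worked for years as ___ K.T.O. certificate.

a

The indefinite article is chosen by the initial *sound* of the following word, not its spelling.
The initialism *K.T.O.* is read letter by letter; the first letter, K, is pronounced /keɪ/, which begins with a consonant sound.
So the article is *a*: She worked for years as a K.T.O. certificate.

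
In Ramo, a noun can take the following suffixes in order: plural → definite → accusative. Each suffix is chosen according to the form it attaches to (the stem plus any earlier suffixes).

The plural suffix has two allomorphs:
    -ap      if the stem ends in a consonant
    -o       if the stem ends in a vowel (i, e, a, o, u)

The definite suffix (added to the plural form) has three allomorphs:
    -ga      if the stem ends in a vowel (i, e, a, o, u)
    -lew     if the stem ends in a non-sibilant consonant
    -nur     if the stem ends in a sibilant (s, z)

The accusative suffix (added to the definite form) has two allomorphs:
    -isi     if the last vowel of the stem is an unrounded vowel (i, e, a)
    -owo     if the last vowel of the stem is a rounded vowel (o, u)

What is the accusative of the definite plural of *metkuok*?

metkuokaplewisi

The final sound of *metkuok* is /k/, which is a consonant, so the plural suffix is -ap, giving *metkuokap*.
The final sound of the plural form *metkuokap* is /p/, which is a non-sibilant consonant, so the definite suffix is -lew, giving *metkuokaplew*.
The definite form *metkuokaplew*: last vowel = /e/, an unrounded vowel → -isi → *metkuokaplewisi*.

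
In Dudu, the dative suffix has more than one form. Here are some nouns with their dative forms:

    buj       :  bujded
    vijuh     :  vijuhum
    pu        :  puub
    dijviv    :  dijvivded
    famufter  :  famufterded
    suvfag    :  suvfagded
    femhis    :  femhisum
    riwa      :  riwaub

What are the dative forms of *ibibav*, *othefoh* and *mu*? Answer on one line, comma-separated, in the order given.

The pattern is voicing of the final sound: -um when the stem ends in a voiceless consonant (*vijuh*, *femhis*); -ded when the stem ends in a voiced consonant (*buj*, *dijviv*, *famufter*, *suvfag*); -ub when the stem ends in a vowel (*pu*, *riwa*).
Since the final sound of *ibibav* is /v/ (a voiced consonant), it takes -ded, giving *ibibavded*.
*othefoh*: final sound = /h/, a voiceless consonant → -um → *othefohum*.
*mu* — final sound /u/ (a vowel) → -ub → *muub*.

ibibavded, othefohum, muub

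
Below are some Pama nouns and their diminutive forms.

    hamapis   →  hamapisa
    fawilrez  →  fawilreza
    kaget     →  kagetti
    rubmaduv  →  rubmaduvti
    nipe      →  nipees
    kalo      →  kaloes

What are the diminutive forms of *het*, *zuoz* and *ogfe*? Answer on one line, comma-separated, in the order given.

Looking at the final sound of each stem: -a when the stem ends in a sibilant (*hamapis*, *fawilrez*); -ti when the stem ends in a non-sibilant consonant (*kaget*, *rubmaduv*); -es when the stem ends in a vowel (*nipe*, *kalo*).
Since the final sound of *het* is /t/ (a non-sibilant consonant), it takes -ti, giving *hetti*.
*zuoz* — final sound /z/ (a sibilant) → -a → *zuoza*.
The final sound of *ogfe* is /e/, which is a vowel, so the suffix is -es, giving *ogfees*.

hetti, zuoza, ogfees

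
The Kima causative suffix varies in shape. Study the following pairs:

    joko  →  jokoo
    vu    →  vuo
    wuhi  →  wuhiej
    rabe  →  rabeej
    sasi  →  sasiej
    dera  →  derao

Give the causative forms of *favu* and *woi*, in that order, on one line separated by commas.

The pattern is front/back vowel harmony: -ej when the last vowel of the stem is a front vowel (*wuhi*, *rabe*, *sasi*); -o when the last vowel of the stem is a back vowel (*joko*, *vu*, *dera*).
The last vowel of *favu* is /u/, which is a back vowel, so the suffix is -o, giving *favuo*.
*woi*: last vowel = /i/, a front vowel → -ej → *woiej*.

favuo, woiej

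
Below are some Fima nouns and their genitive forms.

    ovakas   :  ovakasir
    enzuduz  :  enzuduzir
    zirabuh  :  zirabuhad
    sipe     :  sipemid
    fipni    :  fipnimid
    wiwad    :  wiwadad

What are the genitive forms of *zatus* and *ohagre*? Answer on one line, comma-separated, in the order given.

zatusir, ohagremid

The pattern is sibilance of the final sound: -ir when the stem ends in a sibilant (*ovakas*, *enzuduz*); -ad when the stem ends in a non-sibilant consonant (*zirabuh*, *wiwad*); -mid when the stem ends in a vowel (*sipe*, *fipni*).
Since the final sound of *zatus* is /s/ (a sibilant), it takes -ir, giving *zatusir*.
Since the final sound of *ohagre* is /e/ (a vowel), it takes -mid, giving *ohagremid*.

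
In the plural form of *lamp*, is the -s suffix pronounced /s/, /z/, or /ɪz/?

/s/

The stem *lamp* ends in a voiceless non-sibilant consonant.
The plural suffix surfaces as /ɪz/ after sibilants, /s/ after other voiceless consonants, and /z/ after other voiced sounds.
So the plural -s on *lamp* is pronounced /s/.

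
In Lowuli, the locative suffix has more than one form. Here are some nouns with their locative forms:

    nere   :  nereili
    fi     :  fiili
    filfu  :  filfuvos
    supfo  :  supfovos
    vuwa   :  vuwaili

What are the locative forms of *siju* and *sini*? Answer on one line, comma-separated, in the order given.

The pattern is rounding harmony: -vos when the last vowel of the stem is a rounded vowel (*filfu*, *supfo*); -ili when the last vowel of the stem is an unrounded vowel (*nere*, *fi*, *vuwa*).
*siju* — last vowel /u/ (a rounded vowel) → -vos → *sijuvos*.
*sini*: last vowel = /i/, an unrounded vowel → -ili → *siniili*.

sijuvos, siniili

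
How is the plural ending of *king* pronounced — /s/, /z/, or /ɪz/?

The stem *king* ends in a voiced non-sibilant sound.
The plural suffix surfaces as /ɪz/ after sibilants, /s/ after other voiceless consonants, and /z/ after other voiced sounds.
So the plural -s on *king* is pronounced /z/.

/z/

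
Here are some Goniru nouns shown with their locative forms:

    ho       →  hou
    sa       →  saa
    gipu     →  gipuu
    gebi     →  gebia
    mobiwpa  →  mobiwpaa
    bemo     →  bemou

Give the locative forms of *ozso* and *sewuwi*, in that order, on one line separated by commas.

The suffix is conditioned by the last vowel: -u when the last vowel of the stem is a rounded vowel (*ho*, *gipu*, *bemo*); -a when the last vowel of the stem is an unrounded vowel (*sa*, *gebi*, *mobiwpa*).
*ozso* — last vowel /o/ (a rounded vowel) → -u → *ozsou*.
*sewuwi*: last vowel = /i/, an unrounded vowel → -a → *sewuwia*.

ozsou, sewuwia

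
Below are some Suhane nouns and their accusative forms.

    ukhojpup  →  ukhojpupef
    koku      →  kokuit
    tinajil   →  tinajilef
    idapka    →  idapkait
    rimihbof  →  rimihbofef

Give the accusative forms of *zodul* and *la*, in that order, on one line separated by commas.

Looking at the final sound of each stem: -ef when the stem ends in a consonant (*ukhojpup*, *tinajil*, *rimihbof*); -it when the stem ends in a vowel (*koku*, *idapka*).
The final sound of *zodul* is /l/, which is a consonant, so the suffix is -ef, giving *zodulef*.
*la*: final sound = /a/, a vowel → -it → *lait*.

zodulef, lait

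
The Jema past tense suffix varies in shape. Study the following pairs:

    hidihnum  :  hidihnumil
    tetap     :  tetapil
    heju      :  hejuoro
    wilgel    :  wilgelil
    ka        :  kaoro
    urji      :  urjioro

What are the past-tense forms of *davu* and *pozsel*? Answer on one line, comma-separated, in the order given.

davuoro, pozselil

The alternation tracks the final sound of the stem — -il when the stem ends in a consonant (*hidihnum*, *tetap*, *wilgel*); -oro when the stem ends in a vowel (*heju*, *ka*, *urji*).
The final sound of *davu* is /u/, which is a vowel, so the suffix is -oro, giving *davuoro*.
Since the final sound of *pozsel* is /l/ (a consonant), it takes -il, giving *pozselil*.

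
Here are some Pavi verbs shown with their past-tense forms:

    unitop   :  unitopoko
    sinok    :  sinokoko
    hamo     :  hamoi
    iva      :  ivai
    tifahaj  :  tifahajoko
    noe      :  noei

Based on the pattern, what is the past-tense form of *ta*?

tai

The alternation tracks the final sound of the stem — -oko when the stem ends in a consonant (*unitop*, *sinok*, *tifahaj*); -i when the stem ends in a vowel (*hamo*, *iva*, *noe*).
Since the final sound of *ta* is /a/ (a vowel), it takes -i, giving *tai*.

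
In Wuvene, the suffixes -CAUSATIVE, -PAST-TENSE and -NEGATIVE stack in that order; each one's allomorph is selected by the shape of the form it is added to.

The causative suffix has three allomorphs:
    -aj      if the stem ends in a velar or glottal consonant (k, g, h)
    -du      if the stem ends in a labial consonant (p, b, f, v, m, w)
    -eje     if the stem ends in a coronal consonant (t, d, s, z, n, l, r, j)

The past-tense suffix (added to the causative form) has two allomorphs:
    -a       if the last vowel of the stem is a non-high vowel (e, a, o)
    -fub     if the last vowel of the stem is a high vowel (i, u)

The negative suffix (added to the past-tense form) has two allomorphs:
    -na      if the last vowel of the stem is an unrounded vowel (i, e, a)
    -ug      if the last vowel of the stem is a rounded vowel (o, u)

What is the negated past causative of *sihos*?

*sihos*: final consonant = /s/, coronal → -eje → *sihoseje*.
Since the last vowel of the causative form *sihoseje* is /e/ (a non-high vowel), it takes -a, giving *sihosejea*.
The last vowel of the past-tense form *sihosejea* is /a/, which is an unrounded vowel, so the negative suffix is -na, giving *sihosejeana*.

sihosejeana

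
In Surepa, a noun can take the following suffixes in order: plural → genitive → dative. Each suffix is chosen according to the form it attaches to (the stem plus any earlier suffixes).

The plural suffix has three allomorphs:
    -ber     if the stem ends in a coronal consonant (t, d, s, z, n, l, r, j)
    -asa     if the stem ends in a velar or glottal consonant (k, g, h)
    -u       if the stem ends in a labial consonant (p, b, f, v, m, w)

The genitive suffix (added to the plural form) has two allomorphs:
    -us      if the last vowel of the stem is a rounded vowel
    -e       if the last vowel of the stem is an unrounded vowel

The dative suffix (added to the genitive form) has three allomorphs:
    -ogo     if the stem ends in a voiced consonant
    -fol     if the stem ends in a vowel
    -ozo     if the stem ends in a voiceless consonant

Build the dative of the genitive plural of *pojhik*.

*pojhik* — final consonant /k/ (velar/glottal) → -asa → *pojhikasa*.
Since the last vowel of the plural form *pojhikasa* is /a/ (an unrounded vowel), it takes -e, giving *pojhikasae*.
The final sound of the genitive form *pojhikasae* is /e/, which is a vowel, so the dative suffix is -fol, giving *pojhikasaefol*.

pojhikasaefol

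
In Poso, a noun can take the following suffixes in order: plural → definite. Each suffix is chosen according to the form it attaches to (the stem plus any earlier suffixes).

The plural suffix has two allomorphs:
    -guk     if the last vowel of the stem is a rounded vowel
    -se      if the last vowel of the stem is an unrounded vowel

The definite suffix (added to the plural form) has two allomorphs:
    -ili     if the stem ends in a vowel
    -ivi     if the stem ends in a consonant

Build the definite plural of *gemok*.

gemokgukivi

*gemok*: last vowel = /o/, a rounded vowel → -guk → *gemokguk*.
Since the final sound of the plural form *gemokguk* is /k/ (a consonant), it takes -ivi, giving *gemokgukivi*.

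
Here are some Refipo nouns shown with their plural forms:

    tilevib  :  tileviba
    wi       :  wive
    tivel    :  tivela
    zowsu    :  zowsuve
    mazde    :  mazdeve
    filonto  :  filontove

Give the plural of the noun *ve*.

The alternation tracks the final sound of the stem — -a when the stem ends in a consonant (*tilevib*, *tivel*); -ve when the stem ends in a vowel (*wi*, *zowsu*, *mazde*, *filonto*).
*ve*: final sound = /e/, a vowel → -ve → *veve*.

veve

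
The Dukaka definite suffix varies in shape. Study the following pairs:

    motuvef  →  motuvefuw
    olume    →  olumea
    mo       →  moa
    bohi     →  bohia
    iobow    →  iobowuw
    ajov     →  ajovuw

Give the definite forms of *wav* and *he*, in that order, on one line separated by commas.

The alternation tracks the final sound of the stem — -uw when the stem ends in a consonant (*motuvef*, *iobow*, *ajov*); -a when the stem ends in a vowel (*olume*, *mo*, *bohi*).
The final sound of *wav* is /v/, which is a consonant, so the suffix is -uw, giving *wavuw*.
*he*: final sound = /e/, a vowel → -a → *hea*.

wavuw, hea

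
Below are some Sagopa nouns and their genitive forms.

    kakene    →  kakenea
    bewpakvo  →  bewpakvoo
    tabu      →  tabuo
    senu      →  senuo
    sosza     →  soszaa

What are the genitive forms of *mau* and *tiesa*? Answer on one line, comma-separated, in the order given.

mauo, tiesaa

The pattern is rounding harmony: -o when the last vowel of the stem is a rounded vowel (*bewpakvo*, *tabu*, *senu*); -a when the last vowel of the stem is an unrounded vowel (*kakene*, *sosza*).
*mau*: last vowel = /u/, a rounded vowel → -o → *mauo*.
Since the last vowel of *tiesa* is /a/ (an unrounded vowel), it takes -a, giving *tiesaa*.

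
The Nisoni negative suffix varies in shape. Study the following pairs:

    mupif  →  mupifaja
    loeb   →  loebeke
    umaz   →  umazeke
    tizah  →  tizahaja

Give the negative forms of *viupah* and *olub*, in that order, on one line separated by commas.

Looking at the final consonant of each stem: -aja when the stem ends in a voiceless consonant (*mupif*, *tizah*); -eke when the stem ends in a voiced consonant (*loeb*, *umaz*).
The final consonant of *viupah* is /h/, which is voiceless, so the suffix is -aja, giving *viupahaja*.
Since the final consonant of *olub* is /b/ (voiced), it takes -eke, giving *olubeke*.

viupahaja, olubeke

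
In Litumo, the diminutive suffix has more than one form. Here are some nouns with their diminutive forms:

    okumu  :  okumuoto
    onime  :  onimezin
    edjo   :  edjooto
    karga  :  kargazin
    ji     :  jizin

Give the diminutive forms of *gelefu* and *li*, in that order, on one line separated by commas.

gelefuoto, lizin

The suffix is conditioned by the last vowel: -oto when the last vowel of the stem is a rounded vowel (*okumu*, *edjo*); -zin when the last vowel of the stem is an unrounded vowel (*onime*, *karga*, *ji*).
*gelefu*: last vowel = /u/, a rounded vowel → -oto → *gelefuoto*.
*li*: last vowel = /i/, an unrounded vowel → -zin → *lizin*.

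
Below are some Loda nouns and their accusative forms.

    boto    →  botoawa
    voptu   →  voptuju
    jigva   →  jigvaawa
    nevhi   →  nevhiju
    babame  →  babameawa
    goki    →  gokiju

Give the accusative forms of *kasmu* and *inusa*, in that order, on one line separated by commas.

The pattern is height harmony: -ju when the last vowel of the stem is a high vowel (*voptu*, *nevhi*, *goki*); -awa when the last vowel of the stem is a non-high vowel (*boto*, *jigva*, *babame*).
Since the last vowel of *kasmu* is /u/ (a high vowel), it takes -ju, giving *kasmuju*.
*inusa* — last vowel /a/ (a non-high vowel) → -awa → *inusaawa*.

kasmuju, inusaawa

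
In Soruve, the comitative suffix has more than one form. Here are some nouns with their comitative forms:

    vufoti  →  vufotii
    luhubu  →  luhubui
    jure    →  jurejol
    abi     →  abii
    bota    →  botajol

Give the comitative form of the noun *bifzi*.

bifzii

The alternation tracks the last vowel of the stem — -i when the last vowel of the stem is a high vowel (*vufoti*, *luhubu*, *abi*); -jol when the last vowel of the stem is a non-high vowel (*jure*, *bota*).
The last vowel of *bifzi* is /i/, which is a high vowel, so the suffix is -i, giving *bifzii*.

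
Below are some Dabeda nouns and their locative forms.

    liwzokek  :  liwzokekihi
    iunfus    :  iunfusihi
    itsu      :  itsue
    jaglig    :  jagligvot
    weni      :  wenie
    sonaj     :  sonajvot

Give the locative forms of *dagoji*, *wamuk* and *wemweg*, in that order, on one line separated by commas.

dagojie, wamukihi, wemwegvot

The pattern is voicing of the final sound: -ihi when the stem ends in a voiceless consonant (*liwzokek*, *iunfus*); -vot when the stem ends in a voiced consonant (*jaglig*, *sonaj*); -e when the stem ends in a vowel (*itsu*, *weni*).
*dagoji* — final sound /i/ (a vowel) → -e → *dagojie*.
*wamuk* — final sound /k/ (a voiceless consonant) → -ihi → *wamukihi*.
*wemweg* — final sound /g/ (a voiced consonant) → -vot → *wemwegvot*.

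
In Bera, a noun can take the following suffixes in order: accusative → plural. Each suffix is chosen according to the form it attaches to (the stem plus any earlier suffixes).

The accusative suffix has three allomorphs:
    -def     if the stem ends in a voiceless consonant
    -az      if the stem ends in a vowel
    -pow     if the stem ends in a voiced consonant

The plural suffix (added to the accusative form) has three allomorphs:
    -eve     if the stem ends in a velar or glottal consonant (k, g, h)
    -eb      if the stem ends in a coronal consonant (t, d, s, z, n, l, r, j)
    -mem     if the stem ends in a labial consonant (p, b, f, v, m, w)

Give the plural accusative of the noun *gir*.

girpowmem

*gir* — final sound /r/ (a voiced consonant) → -pow → *girpow*.
The accusative form *girpow*: final consonant = /w/, labial → -mem → *girpowmem*.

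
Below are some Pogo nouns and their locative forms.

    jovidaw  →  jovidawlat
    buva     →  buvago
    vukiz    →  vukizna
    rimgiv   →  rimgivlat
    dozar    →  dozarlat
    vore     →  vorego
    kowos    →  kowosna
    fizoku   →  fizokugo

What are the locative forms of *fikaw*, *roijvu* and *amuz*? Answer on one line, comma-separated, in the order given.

fikawlat, roijvugo, amuzna

The pattern is sibilance of the final sound: -na when the stem ends in a sibilant (*vukiz*, *kowos*); -lat when the stem ends in a non-sibilant consonant (*jovidaw*, *rimgiv*, *dozar*); -go when the stem ends in a vowel (*buva*, *vore*, *fizoku*).
The final sound of *fikaw* is /w/, which is a non-sibilant consonant, so the suffix is -lat, giving *fikawlat*.
Since the final sound of *roijvu* is /u/ (a vowel), it takes -go, giving *roijvugo*.
*amuz* — final sound /z/ (a sibilant) → -na → *amuzna*.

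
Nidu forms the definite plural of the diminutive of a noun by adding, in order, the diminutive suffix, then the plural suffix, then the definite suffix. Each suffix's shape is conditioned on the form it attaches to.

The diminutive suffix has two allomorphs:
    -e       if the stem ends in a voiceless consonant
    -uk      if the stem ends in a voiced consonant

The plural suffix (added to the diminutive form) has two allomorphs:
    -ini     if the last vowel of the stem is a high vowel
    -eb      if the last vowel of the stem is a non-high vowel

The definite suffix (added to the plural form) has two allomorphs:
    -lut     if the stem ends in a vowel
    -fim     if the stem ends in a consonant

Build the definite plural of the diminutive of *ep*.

Since the final consonant of *ep* is /p/ (voiceless), it takes -e, giving *epe*.
The diminutive form *epe* — last vowel /e/ (a non-high vowel) → -eb → *epeeb*.
The plural form *epeeb* — final sound /b/ (a consonant) → -fim → *epeebfim*.

epeebfim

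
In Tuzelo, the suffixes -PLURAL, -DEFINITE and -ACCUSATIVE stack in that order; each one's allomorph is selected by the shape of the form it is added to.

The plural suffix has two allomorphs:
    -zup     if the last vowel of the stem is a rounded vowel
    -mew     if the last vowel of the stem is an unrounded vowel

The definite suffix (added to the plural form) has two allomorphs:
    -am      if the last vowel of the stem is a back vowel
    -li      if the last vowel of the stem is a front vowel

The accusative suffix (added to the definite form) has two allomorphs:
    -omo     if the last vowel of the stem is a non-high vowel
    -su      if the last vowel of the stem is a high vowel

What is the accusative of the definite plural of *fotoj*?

*fotoj* — last vowel /o/ (a rounded vowel) → -zup → *fotojzup*.
The plural form *fotojzup*: last vowel = /u/, a back vowel → -am → *fotojzupam*.
The last vowel of the definite form *fotojzupam* is /a/, which is a non-high vowel, so the accusative suffix is -omo, giving *fotojzupamomo*.

fotojzupamomo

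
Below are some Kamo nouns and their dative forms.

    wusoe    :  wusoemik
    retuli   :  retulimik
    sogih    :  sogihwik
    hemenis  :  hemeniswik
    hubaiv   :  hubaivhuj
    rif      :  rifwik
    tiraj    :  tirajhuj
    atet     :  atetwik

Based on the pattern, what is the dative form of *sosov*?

sosovhuj

The alternation tracks the final sound of the stem — -wik when the stem ends in a voiceless consonant (*sogih*, *hemenis*, *rif*, *atet*); -huj when the stem ends in a voiced consonant (*hubaiv*, *tiraj*); -mik when the stem ends in a vowel (*wusoe*, *retuli*).
The final sound of *sosov* is /v/, which is a voiced consonant, so the suffix is -huj, giving *sosovhuj*.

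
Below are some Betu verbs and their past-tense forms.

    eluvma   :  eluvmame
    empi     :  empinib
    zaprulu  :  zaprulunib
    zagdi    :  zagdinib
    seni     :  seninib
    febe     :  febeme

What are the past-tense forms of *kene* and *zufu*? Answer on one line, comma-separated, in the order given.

The suffix is conditioned by the last vowel: -nib when the last vowel of the stem is a high vowel (*empi*, *zaprulu*, *zagdi*, *seni*); -me when the last vowel of the stem is a non-high vowel (*eluvma*, *febe*).
Since the last vowel of *kene* is /e/ (a non-high vowel), it takes -me, giving *keneme*.
*zufu*: last vowel = /u/, a high vowel → -nib → *zufunib*.

keneme, zufunib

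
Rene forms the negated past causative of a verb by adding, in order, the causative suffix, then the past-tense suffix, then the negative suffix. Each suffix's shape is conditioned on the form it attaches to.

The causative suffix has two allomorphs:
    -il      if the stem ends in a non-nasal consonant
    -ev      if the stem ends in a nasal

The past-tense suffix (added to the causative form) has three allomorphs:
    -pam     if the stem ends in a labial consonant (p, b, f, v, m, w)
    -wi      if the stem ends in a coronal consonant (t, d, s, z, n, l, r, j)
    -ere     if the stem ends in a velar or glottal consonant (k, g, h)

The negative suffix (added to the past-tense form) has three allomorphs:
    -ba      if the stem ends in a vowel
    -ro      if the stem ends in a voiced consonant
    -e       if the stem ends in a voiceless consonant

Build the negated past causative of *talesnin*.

talesninevpamro

Since the final consonant of *talesnin* is /n/ (a nasal), it takes -ev, giving *talesninev*.
The final consonant of the causative form *talesninev* is /v/, which is labial, so the past-tense suffix is -pam, giving *talesninevpam*.
The past-tense form *talesninevpam*: final sound = /m/, a voiced consonant → -ro → *talesninevpamro*.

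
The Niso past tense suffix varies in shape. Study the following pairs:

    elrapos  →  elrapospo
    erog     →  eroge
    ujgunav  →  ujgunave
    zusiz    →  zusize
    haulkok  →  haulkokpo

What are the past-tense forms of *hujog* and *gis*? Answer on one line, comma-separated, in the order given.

hujoge, gispo

The suffix is conditioned by the final consonant: -po when the stem ends in a voiceless consonant (*elrapos*, *haulkok*); -e when the stem ends in a voiced consonant (*erog*, *ujgunav*, *zusiz*).
*hujog*: final consonant = /g/, voiced → -e → *hujoge*.
*gis*: final consonant = /s/, voiceless → -po → *gispo*.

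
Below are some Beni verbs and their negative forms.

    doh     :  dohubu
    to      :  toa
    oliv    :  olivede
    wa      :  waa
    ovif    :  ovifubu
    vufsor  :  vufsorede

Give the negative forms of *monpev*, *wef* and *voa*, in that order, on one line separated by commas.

monpevede, wefubu, voaa

The alternation tracks the final sound of the stem — -ubu when the stem ends in a voiceless consonant (*doh*, *ovif*); -ede when the stem ends in a voiced consonant (*oliv*, *vufsor*); -a when the stem ends in a vowel (*to*, *wa*).
Since the final sound of *monpev* is /v/ (a voiced consonant), it takes -ede, giving *monpevede*.
*wef* — final sound /f/ (a voiceless consonant) → -ubu → *wefubu*.
*voa*: final sound = /a/, a vowel → -a → *voaa*.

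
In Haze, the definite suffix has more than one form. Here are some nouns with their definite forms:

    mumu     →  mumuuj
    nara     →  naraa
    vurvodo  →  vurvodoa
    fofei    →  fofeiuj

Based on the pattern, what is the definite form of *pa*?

Looking at the last vowel of each stem: -uj when the last vowel of the stem is a high vowel (*mumu*, *fofei*); -a when the last vowel of the stem is a non-high vowel (*nara*, *vurvodo*).
*pa*: last vowel = /a/, a non-high vowel → -a → *paa*.

paa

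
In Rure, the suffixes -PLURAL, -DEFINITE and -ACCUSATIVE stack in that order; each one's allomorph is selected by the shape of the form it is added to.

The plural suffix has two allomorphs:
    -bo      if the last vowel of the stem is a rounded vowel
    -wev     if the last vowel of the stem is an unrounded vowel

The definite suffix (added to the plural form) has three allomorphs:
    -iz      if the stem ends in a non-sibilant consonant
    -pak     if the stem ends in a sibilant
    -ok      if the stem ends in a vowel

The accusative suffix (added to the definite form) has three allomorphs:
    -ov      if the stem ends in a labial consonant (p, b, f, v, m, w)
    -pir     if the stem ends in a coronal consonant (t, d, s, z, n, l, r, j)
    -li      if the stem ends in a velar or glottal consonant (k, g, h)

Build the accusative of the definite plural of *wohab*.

The last vowel of *wohab* is /a/, which is an unrounded vowel, so the plural suffix is -wev, giving *wohabwev*.
The plural form *wohabwev* — final sound /v/ (a non-sibilant consonant) → -iz → *wohabweviz*.
The definite form *wohabweviz* — final consonant /z/ (coronal) → -pir → *wohabwevizpir*.

wohabwevizpir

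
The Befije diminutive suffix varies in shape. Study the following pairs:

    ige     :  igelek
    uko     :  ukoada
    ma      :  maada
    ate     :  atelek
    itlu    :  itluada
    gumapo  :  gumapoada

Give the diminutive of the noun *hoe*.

Looking at the last vowel of each stem: -lek when the last vowel of the stem is a front vowel (*ige*, *ate*); -ada when the last vowel of the stem is a back vowel (*uko*, *ma*, *itlu*, *gumapo*).
*hoe*: last vowel = /e/, a front vowel → -lek → *hoelek*.

hoelek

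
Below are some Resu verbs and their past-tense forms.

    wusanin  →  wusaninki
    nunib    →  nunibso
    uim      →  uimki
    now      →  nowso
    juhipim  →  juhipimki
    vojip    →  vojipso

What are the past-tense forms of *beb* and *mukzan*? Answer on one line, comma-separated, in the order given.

bebso, mukzanki

The alternation tracks the final consonant of the stem — -ki when the stem ends in a nasal (*wusanin*, *uim*, *juhipim*); -so when the stem ends in a non-nasal consonant (*nunib*, *now*, *vojip*).
The final consonant of *beb* is /b/, which is non-nasal, so the suffix is -so, giving *bebso*.
*mukzan* — final consonant /n/ (a nasal) → -ki → *mukzanki*.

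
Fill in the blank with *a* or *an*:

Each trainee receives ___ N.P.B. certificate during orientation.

an

The indefinite article is chosen by the initial *sound* of the following word, not its spelling.
The initialism *N.P.B.* is read letter by letter; the first letter, N, is pronounced /ɛn/, which begins with a vowel sound.
So the article is *an*: Each trainee receives an N.P.B. certificate during orientation.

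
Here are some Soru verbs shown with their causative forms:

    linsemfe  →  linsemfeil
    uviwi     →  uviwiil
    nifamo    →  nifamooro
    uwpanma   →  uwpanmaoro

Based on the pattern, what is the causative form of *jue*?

jueil

The alternation tracks the last vowel of the stem — -il when the last vowel of the stem is a front vowel (*linsemfe*, *uviwi*); -oro when the last vowel of the stem is a back vowel (*nifamo*, *uwpanma*).
Since the last vowel of *jue* is /e/ (a front vowel), it takes -il, giving *jueil*.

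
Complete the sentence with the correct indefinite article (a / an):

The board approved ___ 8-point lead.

an

The indefinite article is chosen by the initial *sound* of the following word, not its spelling.
The number *8* is spoken "eight", beginning with /eɪt/ — a vowel sound.
So the article is *an*: The board approved an 8-point lead.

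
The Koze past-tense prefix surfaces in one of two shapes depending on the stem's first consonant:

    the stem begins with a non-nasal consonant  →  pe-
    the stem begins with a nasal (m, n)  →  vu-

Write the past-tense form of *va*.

peva

*va*: first consonant = /v/, non-nasal → pe- → *peva*.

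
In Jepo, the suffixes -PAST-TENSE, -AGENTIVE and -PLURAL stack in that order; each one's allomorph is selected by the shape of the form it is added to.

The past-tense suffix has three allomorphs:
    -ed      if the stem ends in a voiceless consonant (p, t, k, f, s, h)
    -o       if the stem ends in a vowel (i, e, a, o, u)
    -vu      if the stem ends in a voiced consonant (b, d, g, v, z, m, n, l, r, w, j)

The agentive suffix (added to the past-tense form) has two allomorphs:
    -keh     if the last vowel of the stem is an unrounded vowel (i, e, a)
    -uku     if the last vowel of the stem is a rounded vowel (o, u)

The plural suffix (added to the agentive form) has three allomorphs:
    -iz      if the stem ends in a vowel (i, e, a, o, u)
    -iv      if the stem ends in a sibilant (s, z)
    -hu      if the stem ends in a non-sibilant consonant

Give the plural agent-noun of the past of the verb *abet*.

abetedkehhu

*abet* — final sound /t/ (a voiceless consonant) → -ed → *abeted*.
Since the last vowel of the past-tense form *abeted* is /e/ (an unrounded vowel), it takes -keh, giving *abetedkeh*.
The final sound of the agentive form *abetedkeh* is /h/, which is a non-sibilant consonant, so the plural suffix is -hu, giving *abetedkehhu*.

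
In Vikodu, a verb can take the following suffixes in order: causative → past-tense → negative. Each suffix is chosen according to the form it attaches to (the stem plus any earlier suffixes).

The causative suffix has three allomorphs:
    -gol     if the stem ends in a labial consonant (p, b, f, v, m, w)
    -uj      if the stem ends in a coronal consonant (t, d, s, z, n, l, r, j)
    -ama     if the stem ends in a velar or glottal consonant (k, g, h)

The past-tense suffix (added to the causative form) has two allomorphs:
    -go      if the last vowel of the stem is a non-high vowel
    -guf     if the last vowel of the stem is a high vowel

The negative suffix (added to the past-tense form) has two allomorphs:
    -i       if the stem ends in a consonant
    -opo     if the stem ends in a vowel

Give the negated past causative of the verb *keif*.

keifgolgoopo

*keif*: final consonant = /f/, labial → -gol → *keifgol*.
The causative form *keifgol* — last vowel /o/ (a non-high vowel) → -go → *keifgolgo*.
The past-tense form *keifgolgo*: final sound = /o/, a vowel → -opo → *keifgolgoopo*.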